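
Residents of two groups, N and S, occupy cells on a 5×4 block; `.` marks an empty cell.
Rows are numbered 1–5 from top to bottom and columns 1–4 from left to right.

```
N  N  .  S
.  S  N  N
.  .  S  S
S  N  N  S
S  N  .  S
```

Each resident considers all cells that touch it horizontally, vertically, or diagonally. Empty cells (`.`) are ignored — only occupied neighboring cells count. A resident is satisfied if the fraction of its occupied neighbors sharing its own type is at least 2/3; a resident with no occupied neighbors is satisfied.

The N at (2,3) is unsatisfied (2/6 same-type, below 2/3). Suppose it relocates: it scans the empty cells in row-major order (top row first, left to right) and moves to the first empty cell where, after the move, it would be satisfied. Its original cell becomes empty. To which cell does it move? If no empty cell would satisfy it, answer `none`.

Vacating (2,3). Empty cells in order:
  (1,3): 2/4 same-type → still unsatisfied.
  (2,1): 2/3 same-type → satisfied — stop here.

(2,1)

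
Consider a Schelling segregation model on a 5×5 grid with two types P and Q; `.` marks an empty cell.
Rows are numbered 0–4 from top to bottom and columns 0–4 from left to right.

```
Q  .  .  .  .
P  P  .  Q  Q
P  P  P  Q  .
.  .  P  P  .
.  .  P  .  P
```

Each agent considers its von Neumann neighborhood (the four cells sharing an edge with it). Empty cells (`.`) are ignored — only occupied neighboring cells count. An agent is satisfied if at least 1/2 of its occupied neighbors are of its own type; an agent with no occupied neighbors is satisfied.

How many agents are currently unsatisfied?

Row 0: (0,0)Q 0/1 not
Row 1: (1,0)P 2/3 satisfied · (1,1)P 2/2 satisfied · (1,3)Q 2/2 satisfied · (1,4)Q 1/1 satisfied
Row 2: (2,0)P 2/2 satisfied · (2,1)P 3/3 satisfied · (2,2)P 2/3 satisfied · (2,3)Q 1/3 not
Row 3: (3,2)P 3/3 satisfied · (3,3)P 1/2 satisfied
Row 4: (4,2)P 1/1 satisfied · (4,4)P 0/0 satisfied
Unsatisfied: (0,0), (2,3) — 2 in total.

2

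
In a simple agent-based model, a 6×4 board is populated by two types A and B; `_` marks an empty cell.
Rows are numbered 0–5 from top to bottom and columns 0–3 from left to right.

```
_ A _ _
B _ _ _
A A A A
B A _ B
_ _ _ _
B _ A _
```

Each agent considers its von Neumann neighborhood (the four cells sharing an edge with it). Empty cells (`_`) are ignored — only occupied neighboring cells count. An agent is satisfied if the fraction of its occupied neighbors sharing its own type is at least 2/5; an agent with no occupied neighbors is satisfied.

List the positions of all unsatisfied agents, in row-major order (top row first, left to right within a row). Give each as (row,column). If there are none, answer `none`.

(1,0), (2,0), (3,0), (3,3)

(0,1)A 0/0 ok
(1,0)B 0/1 unhappy
(2,0)A 1/3 unhappy
(2,1)A 3/3 ok
(2,2)A 2/2 ok
(2,3)A 1/2 ok
(3,0)B 0/2 unhappy
(3,1)A 1/2 ok
(3,3)B 0/1 unhappy
(5,0)B 0/0 ok
(5,2)A 0/0 ok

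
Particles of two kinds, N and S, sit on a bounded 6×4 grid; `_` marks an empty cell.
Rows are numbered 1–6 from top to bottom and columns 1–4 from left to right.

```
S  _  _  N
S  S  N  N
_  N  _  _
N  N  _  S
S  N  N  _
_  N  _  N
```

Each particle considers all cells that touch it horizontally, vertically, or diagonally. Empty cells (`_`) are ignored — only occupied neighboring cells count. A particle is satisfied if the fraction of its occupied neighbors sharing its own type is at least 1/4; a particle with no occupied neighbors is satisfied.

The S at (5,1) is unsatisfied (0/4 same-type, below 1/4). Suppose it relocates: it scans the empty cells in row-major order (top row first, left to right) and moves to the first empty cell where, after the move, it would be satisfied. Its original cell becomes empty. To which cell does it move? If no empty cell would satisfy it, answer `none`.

(1,2)

Vacating (5,1). Empty cells in order:
  (1,2): 3/4 same-type → satisfied — stop here.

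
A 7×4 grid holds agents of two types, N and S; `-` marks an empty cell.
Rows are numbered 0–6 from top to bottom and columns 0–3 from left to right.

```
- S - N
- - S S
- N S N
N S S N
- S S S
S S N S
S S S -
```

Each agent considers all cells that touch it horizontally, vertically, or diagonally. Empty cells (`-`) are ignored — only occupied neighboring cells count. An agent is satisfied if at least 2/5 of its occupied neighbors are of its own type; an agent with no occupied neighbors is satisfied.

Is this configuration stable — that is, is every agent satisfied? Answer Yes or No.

(0,1)S 1/1 ok
(0,3)N 0/2 unhappy
(1,2)S 3/6 ok
(1,3)S 2/4 ok
(2,1)N 1/5 unhappy
(2,2)S 4/7 ok
(2,3)N 1/5 unhappy
(3,0)N 1/3 unhappy
(3,1)S 4/6 ok
(3,2)S 5/8 ok
(3,3)N 1/5 unhappy
(4,1)S 5/7 ok
(4,2)S 6/8 ok
(4,3)S 3/5 ok
(5,0)S 4/4 ok
(5,1)S 6/7 ok
(5,2)N 0/7 unhappy
(5,3)S 3/4 ok
(6,0)S 3/3 ok
(6,1)S 4/5 ok
(6,2)S 3/4 ok
For instance (0,3) has only 0/2 same-type neighbors, below 2/5.

No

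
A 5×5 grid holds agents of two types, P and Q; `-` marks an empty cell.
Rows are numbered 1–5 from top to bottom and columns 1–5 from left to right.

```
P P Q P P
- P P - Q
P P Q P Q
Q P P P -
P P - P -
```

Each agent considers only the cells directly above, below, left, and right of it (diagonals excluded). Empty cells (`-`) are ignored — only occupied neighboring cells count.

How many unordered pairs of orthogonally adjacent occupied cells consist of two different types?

Scan each occupied cell's neighbors to the right and below so each pair is counted once.
Row 1: P(1,1)–P(1,2)= P(1,2)–Q(1,3)≠ P(1,2)–P(2,2)= Q(1,3)–P(1,4)≠ Q(1,3)–P(2,3)≠ P(1,4)–P(1,5)= P(1,5)–Q(2,5)≠  → 4/7 unlike.
Row 2: P(2,2)–P(2,3)= P(2,2)–P(3,2)= P(2,3)–Q(3,3)≠ Q(2,5)–Q(3,5)=  → 1/4 unlike.
Row 3: P(3,1)–P(3,2)= P(3,1)–Q(4,1)≠ P(3,2)–Q(3,3)≠ P(3,2)–P(4,2)= Q(3,3)–P(3,4)≠ Q(3,3)–P(4,3)≠ P(3,4)–Q(3,5)≠ P(3,4)–P(4,4)=  → 5/8 unlike.
Row 4: Q(4,1)–P(4,2)≠ Q(4,1)–P(5,1)≠ P(4,2)–P(4,3)= P(4,2)–P(5,2)= P(4,3)–P(4,4)= P(4,4)–P(5,4)=  → 2/6 unlike.
Row 5: P(5,1)–P(5,2)=  → 0/1 unlike.
Total adjacent occupied pairs: 26; unlike-type pairs: 12.

12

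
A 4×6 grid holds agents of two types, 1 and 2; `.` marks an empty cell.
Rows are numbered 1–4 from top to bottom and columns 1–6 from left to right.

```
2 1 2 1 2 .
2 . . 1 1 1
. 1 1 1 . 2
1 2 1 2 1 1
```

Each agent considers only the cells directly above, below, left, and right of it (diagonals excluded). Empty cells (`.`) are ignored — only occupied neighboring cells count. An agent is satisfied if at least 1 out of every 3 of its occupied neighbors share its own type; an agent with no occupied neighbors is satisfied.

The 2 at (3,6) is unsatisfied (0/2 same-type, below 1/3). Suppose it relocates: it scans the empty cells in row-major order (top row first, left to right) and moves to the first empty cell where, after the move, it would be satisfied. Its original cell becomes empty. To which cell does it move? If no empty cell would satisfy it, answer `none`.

(1,6)

Vacating (3,6). Empty cells in order:
  (1,6): 1/2 same-type → satisfied — stop here.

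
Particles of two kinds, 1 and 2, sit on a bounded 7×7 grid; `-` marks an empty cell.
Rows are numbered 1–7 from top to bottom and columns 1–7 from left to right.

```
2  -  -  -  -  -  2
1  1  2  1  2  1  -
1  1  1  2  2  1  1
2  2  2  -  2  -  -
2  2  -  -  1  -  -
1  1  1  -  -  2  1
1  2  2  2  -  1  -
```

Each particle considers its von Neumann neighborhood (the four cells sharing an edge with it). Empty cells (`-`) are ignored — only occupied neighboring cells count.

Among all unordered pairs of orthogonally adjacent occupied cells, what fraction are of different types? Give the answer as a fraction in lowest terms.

1/2

Scan each occupied cell's neighbors to the right and below so each pair is counted once.
Row 1: 2(1,1)–1(2,1)≠  → 1/1 unlike.
Row 2: 1(2,1)–1(2,2)= 1(2,1)–1(3,1)= 1(2,2)–2(2,3)≠ 1(2,2)–1(3,2)= 2(2,3)–1(2,4)≠ 2(2,3)–1(3,3)≠ 1(2,4)–2(2,5)≠ 1(2,4)–2(3,4)≠ 2(2,5)–1(2,6)≠ 2(2,5)–2(3,5)= 1(2,6)–1(3,6)=  → 6/11 unlike.
Row 3: 1(3,1)–1(3,2)= 1(3,1)–2(4,1)≠ 1(3,2)–1(3,3)= 1(3,2)–2(4,2)≠ 1(3,3)–2(3,4)≠ 1(3,3)–2(4,3)≠ 2(3,4)–2(3,5)= 2(3,5)–1(3,6)≠ 2(3,5)–2(4,5)= 1(3,6)–1(3,7)=  → 5/10 unlike.
Row 4: 2(4,1)–2(4,2)= 2(4,1)–2(5,1)= 2(4,2)–2(4,3)= 2(4,2)–2(5,2)= 2(4,5)–1(5,5)≠  → 1/5 unlike.
Row 5: 2(5,1)–2(5,2)= 2(5,1)–1(6,1)≠ 2(5,2)–1(6,2)≠  → 2/3 unlike.
Row 6: 1(6,1)–1(6,2)= 1(6,1)–1(7,1)= 1(6,2)–1(6,3)= 1(6,2)–2(7,2)≠ 1(6,3)–2(7,3)≠ 2(6,6)–1(6,7)≠ 2(6,6)–1(7,6)≠  → 4/7 unlike.
Row 7: 1(7,1)–2(7,2)≠ 2(7,2)–2(7,3)= 2(7,3)–2(7,4)=  → 1/3 unlike.
Total adjacent occupied pairs: 40; unlike-type pairs: 20.
20/40 reduces to 1/2.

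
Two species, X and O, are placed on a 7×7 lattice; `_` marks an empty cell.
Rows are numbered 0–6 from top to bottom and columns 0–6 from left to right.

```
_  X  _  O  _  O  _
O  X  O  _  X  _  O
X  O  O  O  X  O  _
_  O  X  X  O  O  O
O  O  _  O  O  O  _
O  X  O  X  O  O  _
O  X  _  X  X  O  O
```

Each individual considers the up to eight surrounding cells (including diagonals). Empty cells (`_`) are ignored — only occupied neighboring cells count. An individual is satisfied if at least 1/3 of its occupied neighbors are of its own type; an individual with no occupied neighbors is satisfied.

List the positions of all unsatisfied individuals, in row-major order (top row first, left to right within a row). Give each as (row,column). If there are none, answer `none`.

(1,0), (1,4), (2,0), (3,2), (3,3), (5,1), (6,1)

(0,1)X 1/3 ok
(0,3)O 1/2 ok
(0,5)O 1/2 ok
(1,0)O 1/4 unhappy
(1,1)X 2/6 ok
(1,2)O 4/6 ok
(1,4)X 1/5 unhappy
(1,6)O 2/2 ok
(2,0)X 1/4 unhappy
(2,1)O 4/7 ok
(2,2)O 4/7 ok
(2,3)O 3/7 ok
(2,4)X 2/6 ok
(2,5)O 4/6 ok
(3,1)O 4/6 ok
(3,2)X 1/7 unhappy
(3,3)X 2/7 unhappy
(3,4)O 6/8 ok
(3,5)O 5/6 ok
(3,6)O 3/3 ok
(4,0)O 3/4 ok
(4,1)O 4/6 ok
(4,3)O 4/7 ok
(4,4)O 6/8 ok
(4,5)O 6/6 ok
(5,0)O 3/5 ok
(5,1)X 1/6 unhappy
(5,2)O 2/6 ok
(5,3)X 2/6 ok
(5,4)O 5/8 ok
(5,5)O 5/6 ok
(6,0)O 1/3 ok
(6,1)X 1/4 unhappy
(6,3)X 2/4 ok
(6,4)X 2/5 ok
(6,5)O 3/4 ok
(6,6)O 2/2 ok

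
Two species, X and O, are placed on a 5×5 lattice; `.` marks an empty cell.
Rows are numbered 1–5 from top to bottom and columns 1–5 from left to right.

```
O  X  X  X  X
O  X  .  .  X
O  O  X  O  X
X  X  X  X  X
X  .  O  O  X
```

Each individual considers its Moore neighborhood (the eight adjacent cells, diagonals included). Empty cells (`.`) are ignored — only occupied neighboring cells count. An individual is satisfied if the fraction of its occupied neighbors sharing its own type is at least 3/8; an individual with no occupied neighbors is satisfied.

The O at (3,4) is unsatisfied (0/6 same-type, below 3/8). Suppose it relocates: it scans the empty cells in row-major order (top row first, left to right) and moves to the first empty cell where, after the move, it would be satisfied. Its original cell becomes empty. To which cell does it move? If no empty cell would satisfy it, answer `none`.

none

Vacating (3,4). Empty cells in order:
  (2,3): 1/6 same-type → still unsatisfied.
  (2,4): 0/6 same-type → still unsatisfied.
  (5,2): 1/5 same-type → still unsatisfied.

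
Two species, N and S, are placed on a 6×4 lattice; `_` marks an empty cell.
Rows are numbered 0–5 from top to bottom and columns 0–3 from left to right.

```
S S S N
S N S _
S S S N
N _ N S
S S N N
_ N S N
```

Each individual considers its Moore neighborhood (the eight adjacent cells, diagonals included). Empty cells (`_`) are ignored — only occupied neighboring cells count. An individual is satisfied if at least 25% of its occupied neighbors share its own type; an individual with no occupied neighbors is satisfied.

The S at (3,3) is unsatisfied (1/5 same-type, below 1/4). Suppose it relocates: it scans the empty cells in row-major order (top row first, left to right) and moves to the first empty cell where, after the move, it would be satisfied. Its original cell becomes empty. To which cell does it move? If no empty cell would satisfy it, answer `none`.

Vacating (3,3). Empty cells in order:
  (1,3): 3/5 same-type → satisfied — stop here.

(1,3)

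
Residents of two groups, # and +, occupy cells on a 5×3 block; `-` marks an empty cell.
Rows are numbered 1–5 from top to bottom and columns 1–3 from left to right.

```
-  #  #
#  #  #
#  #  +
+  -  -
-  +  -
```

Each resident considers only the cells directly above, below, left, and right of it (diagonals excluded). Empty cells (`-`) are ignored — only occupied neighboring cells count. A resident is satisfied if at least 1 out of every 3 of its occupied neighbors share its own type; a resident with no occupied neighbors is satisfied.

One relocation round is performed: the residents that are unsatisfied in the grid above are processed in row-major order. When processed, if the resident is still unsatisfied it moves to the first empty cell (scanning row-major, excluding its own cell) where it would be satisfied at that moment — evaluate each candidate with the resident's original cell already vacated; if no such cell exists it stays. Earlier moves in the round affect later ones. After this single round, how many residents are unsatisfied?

Initially unsatisfied (in order): (3,3), (4,1).
  (3,3) → (4,2).
  (4,1): now satisfied by earlier moves; stays.
Resulting grid:
- # #
# # #
# # -
+ + -
- + -
All satisfied now.

0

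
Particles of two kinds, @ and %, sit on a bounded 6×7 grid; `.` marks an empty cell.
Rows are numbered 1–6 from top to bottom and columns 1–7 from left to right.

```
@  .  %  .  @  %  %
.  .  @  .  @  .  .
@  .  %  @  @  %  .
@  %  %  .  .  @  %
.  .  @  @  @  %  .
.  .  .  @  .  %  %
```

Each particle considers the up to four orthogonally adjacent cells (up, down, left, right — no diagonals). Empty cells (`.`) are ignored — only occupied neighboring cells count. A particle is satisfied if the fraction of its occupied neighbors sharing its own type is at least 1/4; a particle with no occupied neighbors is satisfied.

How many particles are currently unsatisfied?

Row 1: (1,1)@ 0/0 satisfied · (1,3)% 0/1 not · (1,5)@ 1/2 satisfied · (1,6)% 1/2 satisfied · (1,7)% 1/1 satisfied
Row 2: (2,3)@ 0/2 not · (2,5)@ 2/2 satisfied
Row 3: (3,1)@ 1/1 satisfied · (3,3)% 1/3 satisfied · (3,4)@ 1/2 satisfied · (3,5)@ 2/3 satisfied · (3,6)% 0/2 not
Row 4: (4,1)@ 1/2 satisfied · (4,2)% 1/2 satisfied · (4,3)% 2/3 satisfied · (4,6)@ 0/3 not · (4,7)% 0/1 not
Row 5: (5,3)@ 1/2 satisfied · (5,4)@ 3/3 satisfied · (5,5)@ 1/2 satisfied · (5,6)% 1/3 satisfied
Row 6: (6,4)@ 1/1 satisfied · (6,6)% 2/2 satisfied · (6,7)% 1/1 satisfied
Unsatisfied: (1,3), (2,3), (3,6), (4,6), (4,7) — 5 in total.

5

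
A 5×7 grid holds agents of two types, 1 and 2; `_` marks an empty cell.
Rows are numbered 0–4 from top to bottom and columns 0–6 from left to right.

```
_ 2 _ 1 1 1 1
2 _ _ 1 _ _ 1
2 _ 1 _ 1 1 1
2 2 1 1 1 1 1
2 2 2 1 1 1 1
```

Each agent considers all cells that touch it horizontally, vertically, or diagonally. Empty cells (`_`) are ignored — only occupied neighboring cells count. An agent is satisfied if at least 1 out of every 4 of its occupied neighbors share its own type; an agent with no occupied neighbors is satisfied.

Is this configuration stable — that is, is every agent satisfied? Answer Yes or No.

Yes

Row 0: (0,1)2 1/1 satisfied · (0,3)1 2/2 satisfied · (0,4)1 3/3 satisfied · (0,5)1 3/3 satisfied · (0,6)1 2/2 satisfied
Row 1: (1,0)2 2/2 satisfied · (1,3)1 4/4 satisfied · (1,6)1 4/4 satisfied
Row 2: (2,0)2 3/3 satisfied · (2,2)1 3/4 satisfied · (2,4)1 5/5 satisfied · (2,5)1 6/6 satisfied · (2,6)1 4/4 satisfied
Row 3: (3,0)2 4/4 satisfied · (3,1)2 5/7 satisfied · (3,2)1 3/6 satisfied · (3,3)1 6/7 satisfied · (3,4)1 7/7 satisfied · (3,5)1 8/8 satisfied · (3,6)1 5/5 satisfied
Row 4: (4,0)2 3/3 satisfied · (4,1)2 4/5 satisfied · (4,2)2 2/5 satisfied · (4,3)1 4/5 satisfied · (4,4)1 5/5 satisfied · (4,5)1 5/5 satisfied · (4,6)1 3/3 satisfied
All meet the threshold, so the configuration is stable.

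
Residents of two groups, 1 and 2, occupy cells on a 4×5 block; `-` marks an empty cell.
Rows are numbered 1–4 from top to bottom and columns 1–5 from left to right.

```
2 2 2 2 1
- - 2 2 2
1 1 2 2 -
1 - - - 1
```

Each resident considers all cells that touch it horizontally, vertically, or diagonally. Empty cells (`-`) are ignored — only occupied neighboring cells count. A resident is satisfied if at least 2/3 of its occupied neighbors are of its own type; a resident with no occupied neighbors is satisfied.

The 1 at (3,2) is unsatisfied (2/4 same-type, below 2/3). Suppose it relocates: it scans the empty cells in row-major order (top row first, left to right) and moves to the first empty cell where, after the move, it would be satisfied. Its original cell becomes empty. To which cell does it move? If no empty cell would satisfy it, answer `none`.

Vacating (3,2). Empty cells in order:
  (2,1): 1/3 same-type → still unsatisfied.
  (2,2): 1/6 same-type → still unsatisfied.
  (3,5): 1/4 same-type → still unsatisfied.
  (4,2): 2/3 same-type → satisfied — stop here.

(4,2)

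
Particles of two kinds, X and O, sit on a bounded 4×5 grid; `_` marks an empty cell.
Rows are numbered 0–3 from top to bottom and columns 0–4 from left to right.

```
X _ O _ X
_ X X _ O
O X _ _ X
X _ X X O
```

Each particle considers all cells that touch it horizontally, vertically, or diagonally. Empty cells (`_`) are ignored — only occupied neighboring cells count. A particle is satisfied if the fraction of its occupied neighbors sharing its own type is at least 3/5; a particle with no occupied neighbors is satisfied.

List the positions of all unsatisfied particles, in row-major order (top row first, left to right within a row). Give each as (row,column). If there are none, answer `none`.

Row 0: (0,0)X 1/1 ok · (0,2)O 0/2 unhappy · (0,4)X 0/1 unhappy
Row 1: (1,1)X 3/5 ok · (1,2)X 2/3 ok · (1,4)O 0/2 unhappy
Row 2: (2,0)O 0/3 unhappy · (2,1)X 4/5 ok · (2,4)X 1/3 unhappy
Row 3: (3,0)X 1/2 unhappy · (3,2)X 2/2 ok · (3,3)X 2/3 ok · (3,4)O 0/2 unhappy

(0,2), (0,4), (1,4), (2,0), (2,4), (3,0), (3,4)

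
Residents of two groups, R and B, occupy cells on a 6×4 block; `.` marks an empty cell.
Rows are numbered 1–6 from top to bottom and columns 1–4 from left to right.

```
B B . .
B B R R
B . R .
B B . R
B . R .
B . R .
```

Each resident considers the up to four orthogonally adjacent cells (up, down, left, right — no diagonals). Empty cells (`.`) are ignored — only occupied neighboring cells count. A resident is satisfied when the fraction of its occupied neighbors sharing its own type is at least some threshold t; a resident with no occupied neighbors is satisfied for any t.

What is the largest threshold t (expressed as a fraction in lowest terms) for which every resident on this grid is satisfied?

2/3

(1,1)B 2/2
(1,2)B 2/2
(2,1)B 3/3
(2,2)B 2/3
(2,3)R 2/3
(2,4)R 1/1
(3,1)B 2/2
(3,3)R 1/1
(4,1)B 3/3
(4,2)B 1/1
(4,4)R — no occupied neighbors
(5,1)B 2/2
(5,3)R 1/1
(6,1)B 1/1
(6,3)R 1/1
The smallest same-type fraction is 2/3 at (2,2), which reduces to 2/3. Any threshold above that leaves this resident unsatisfied.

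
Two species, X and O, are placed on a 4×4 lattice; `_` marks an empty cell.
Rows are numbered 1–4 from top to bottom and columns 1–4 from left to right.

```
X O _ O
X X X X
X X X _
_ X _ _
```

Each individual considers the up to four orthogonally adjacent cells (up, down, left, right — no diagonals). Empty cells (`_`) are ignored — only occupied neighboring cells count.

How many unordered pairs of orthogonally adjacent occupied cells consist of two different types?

3

Scan each occupied cell's neighbors to the right and below so each pair is counted once.
Row 1: X(1,1)–O(1,2)≠ X(1,1)–X(2,1)= O(1,2)–X(2,2)≠ O(1,4)–X(2,4)≠  → 3/4 unlike.
Row 2: X(2,1)–X(2,2)= X(2,1)–X(3,1)= X(2,2)–X(2,3)= X(2,2)–X(3,2)= X(2,3)–X(2,4)= X(2,3)–X(3,3)=  → 0/6 unlike.
Row 3: X(3,1)–X(3,2)= X(3,2)–X(3,3)= X(3,2)–X(4,2)=  → 0/3 unlike.
Total adjacent occupied pairs: 13; unlike-type pairs: 3.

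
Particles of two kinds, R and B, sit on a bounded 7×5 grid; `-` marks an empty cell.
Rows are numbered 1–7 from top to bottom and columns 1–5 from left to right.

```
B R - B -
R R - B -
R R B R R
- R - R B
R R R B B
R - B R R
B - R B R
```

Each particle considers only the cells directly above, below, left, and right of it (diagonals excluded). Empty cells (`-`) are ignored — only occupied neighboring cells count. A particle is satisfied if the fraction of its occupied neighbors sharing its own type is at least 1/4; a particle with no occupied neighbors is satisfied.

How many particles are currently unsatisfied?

6

Row 1: (1,1)B 0/2 not · (1,2)R 1/2 satisfied · (1,4)B 1/1 satisfied
Row 2: (2,1)R 2/3 satisfied · (2,2)R 3/3 satisfied · (2,4)B 1/2 satisfied
Row 3: (3,1)R 2/2 satisfied · (3,2)R 3/4 satisfied · (3,3)B 0/2 not · (3,4)R 2/4 satisfied · (3,5)R 1/2 satisfied
Row 4: (4,2)R 2/2 satisfied · (4,4)R 1/3 satisfied · (4,5)B 1/3 satisfied
Row 5: (5,1)R 2/2 satisfied · (5,2)R 3/3 satisfied · (5,3)R 1/3 satisfied · (5,4)B 1/4 satisfied · (5,5)B 2/3 satisfied
Row 6: (6,1)R 1/2 satisfied · (6,3)B 0/3 not · (6,4)R 1/4 satisfied · (6,5)R 2/3 satisfied
Row 7: (7,1)B 0/1 not · (7,3)R 0/2 not · (7,4)B 0/3 not · (7,5)R 1/2 satisfied
Unsatisfied: (1,1), (3,3), (6,3), (7,1), (7,3), (7,4) — 6 in total.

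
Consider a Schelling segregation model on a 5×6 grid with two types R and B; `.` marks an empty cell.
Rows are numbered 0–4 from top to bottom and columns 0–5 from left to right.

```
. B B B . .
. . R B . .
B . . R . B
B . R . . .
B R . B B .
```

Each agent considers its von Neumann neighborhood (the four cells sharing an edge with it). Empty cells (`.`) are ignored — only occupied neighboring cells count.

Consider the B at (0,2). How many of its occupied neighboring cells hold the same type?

Occupied neighbors of (0,2): (1,2)=R, (0,1)=B, (0,3)=B.
Same type (B): 2 of 3.

2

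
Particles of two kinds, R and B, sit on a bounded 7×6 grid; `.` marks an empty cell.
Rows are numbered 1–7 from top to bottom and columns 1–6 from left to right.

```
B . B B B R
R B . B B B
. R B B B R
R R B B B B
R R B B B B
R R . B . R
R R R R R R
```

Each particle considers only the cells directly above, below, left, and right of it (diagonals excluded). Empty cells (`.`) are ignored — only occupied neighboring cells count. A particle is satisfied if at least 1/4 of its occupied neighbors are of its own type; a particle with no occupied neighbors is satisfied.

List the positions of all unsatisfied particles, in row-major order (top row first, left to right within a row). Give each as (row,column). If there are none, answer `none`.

Row 1: (1,1)B 0/1 not · (1,3)B 1/1 satisfied · (1,4)B 3/3 satisfied · (1,5)B 2/3 satisfied · (1,6)R 0/2 not
Row 2: (2,1)R 0/2 not · (2,2)B 0/2 not · (2,4)B 3/3 satisfied · (2,5)B 4/4 satisfied · (2,6)B 1/3 satisfied
Row 3: (3,2)R 1/3 satisfied · (3,3)B 2/3 satisfied · (3,4)B 4/4 satisfied · (3,5)B 3/4 satisfied · (3,6)R 0/3 not
Row 4: (4,1)R 2/2 satisfied · (4,2)R 3/4 satisfied · (4,3)B 3/4 satisfied · (4,4)B 4/4 satisfied · (4,5)B 4/4 satisfied · (4,6)B 2/3 satisfied
Row 5: (5,1)R 3/3 satisfied · (5,2)R 3/4 satisfied · (5,3)B 2/3 satisfied · (5,4)B 4/4 satisfied · (5,5)B 3/3 satisfied · (5,6)B 2/3 satisfied
Row 6: (6,1)R 3/3 satisfied · (6,2)R 3/3 satisfied · (6,4)B 1/2 satisfied · (6,6)R 1/2 satisfied
Row 7: (7,1)R 2/2 satisfied · (7,2)R 3/3 satisfied · (7,3)R 2/2 satisfied · (7,4)R 2/3 satisfied · (7,5)R 2/2 satisfied · (7,6)R 2/2 satisfied

(1,1), (1,6), (2,1), (2,2), (3,6)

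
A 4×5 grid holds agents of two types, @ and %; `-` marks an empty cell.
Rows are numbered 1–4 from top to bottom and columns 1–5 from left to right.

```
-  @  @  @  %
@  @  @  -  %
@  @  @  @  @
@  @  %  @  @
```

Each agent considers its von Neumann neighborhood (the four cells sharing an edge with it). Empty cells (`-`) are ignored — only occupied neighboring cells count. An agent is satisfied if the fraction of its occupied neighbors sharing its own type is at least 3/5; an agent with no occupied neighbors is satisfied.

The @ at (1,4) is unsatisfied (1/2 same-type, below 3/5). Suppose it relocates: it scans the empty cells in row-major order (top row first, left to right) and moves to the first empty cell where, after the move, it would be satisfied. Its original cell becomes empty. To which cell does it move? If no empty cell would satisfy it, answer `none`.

(1,1)

Vacating (1,4). Empty cells in order:
  (1,1): 2/2 same-type → satisfied — stop here.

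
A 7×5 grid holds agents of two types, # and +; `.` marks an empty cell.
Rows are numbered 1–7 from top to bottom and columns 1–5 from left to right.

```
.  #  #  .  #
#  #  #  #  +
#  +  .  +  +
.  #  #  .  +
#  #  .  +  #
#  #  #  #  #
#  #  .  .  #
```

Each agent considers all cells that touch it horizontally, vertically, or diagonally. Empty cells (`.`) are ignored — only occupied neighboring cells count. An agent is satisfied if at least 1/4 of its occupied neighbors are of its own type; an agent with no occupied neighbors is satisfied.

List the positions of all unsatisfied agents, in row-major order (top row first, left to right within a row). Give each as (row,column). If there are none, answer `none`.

(3,2), (5,4)

(1,2)# 4/4 ok
(1,3)# 4/4 ok
(1,5)# 1/2 ok
(2,1)# 3/4 ok
(2,2)# 5/6 ok
(2,3)# 4/6 ok
(2,4)# 3/6 ok
(2,5)+ 2/4 ok
(3,1)# 3/4 ok
(3,2)+ 0/6 unhappy
(3,4)+ 3/6 ok
(3,5)+ 3/4 ok
(4,2)# 4/5 ok
(4,3)# 2/5 ok
(4,5)+ 3/4 ok
(5,1)# 4/4 ok
(5,2)# 6/6 ok
(5,4)+ 1/6 unhappy
(5,5)# 2/4 ok
(6,1)# 5/5 ok
(6,2)# 6/6 ok
(6,3)# 4/5 ok
(6,4)# 4/5 ok
(6,5)# 3/4 ok
(7,1)# 3/3 ok
(7,2)# 4/4 ok
(7,5)# 2/2 ok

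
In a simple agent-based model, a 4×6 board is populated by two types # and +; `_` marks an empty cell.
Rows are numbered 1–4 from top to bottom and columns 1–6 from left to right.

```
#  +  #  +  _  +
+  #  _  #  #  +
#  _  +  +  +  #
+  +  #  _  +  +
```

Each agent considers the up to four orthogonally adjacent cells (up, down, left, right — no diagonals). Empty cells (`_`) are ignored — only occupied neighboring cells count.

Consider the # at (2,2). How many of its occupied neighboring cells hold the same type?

0

Occupied neighbors of (2,2): (1,2)=+, (2,1)=+.
Same type (#): 0 of 2.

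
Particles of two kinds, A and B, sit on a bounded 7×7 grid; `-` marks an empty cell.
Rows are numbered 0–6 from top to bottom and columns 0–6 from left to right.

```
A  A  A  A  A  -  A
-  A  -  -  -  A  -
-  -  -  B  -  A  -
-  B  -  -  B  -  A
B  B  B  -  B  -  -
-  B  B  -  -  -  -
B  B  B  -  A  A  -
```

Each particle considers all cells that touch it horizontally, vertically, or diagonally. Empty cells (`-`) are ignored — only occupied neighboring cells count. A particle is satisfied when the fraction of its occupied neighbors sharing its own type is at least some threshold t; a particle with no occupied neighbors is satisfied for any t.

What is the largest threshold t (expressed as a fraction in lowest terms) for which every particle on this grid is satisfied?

2/3

(0,0)A 2/2
(0,1)A 3/3
(0,2)A 3/3
(0,3)A 2/2
(0,4)A 2/2
(0,6)A 1/1
(1,1)A 3/3
(1,5)A 3/3
(2,3)B 1/1
(2,5)A 2/3
(3,1)B 3/3
(3,4)B 2/3
(3,6)A 1/1
(4,0)B 3/3
(4,1)B 5/5
(4,2)B 4/4
(4,4)B 1/1
(5,1)B 7/7
(5,2)B 5/5
(6,0)B 2/2
(6,1)B 4/4
(6,2)B 3/3
(6,4)A 1/1
(6,5)A 1/1
The smallest same-type fraction is 2/3 at (2,5), which reduces to 2/3. Any threshold above that leaves this particle unsatisfied.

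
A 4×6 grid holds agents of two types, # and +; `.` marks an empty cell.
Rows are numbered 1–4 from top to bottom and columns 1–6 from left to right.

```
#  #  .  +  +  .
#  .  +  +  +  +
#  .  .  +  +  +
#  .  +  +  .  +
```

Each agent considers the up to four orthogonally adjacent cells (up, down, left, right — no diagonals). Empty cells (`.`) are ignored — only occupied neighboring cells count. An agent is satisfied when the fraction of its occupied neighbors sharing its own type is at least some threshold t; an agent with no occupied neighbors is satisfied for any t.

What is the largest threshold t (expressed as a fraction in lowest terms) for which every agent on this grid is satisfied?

(1,1)# 2/2
(1,2)# 1/1
(1,4)+ 2/2
(1,5)+ 2/2
(2,1)# 2/2
(2,3)+ 1/1
(2,4)+ 4/4
(2,5)+ 4/4
(2,6)+ 2/2
(3,1)# 2/2
(3,4)+ 3/3
(3,5)+ 3/3
(3,6)+ 3/3
(4,1)# 1/1
(4,3)+ 1/1
(4,4)+ 2/2
(4,6)+ 1/1
The smallest same-type fraction is 2/2 at (1,1), which reduces to 1/1. Any threshold above that leaves this agent unsatisfied.

1/1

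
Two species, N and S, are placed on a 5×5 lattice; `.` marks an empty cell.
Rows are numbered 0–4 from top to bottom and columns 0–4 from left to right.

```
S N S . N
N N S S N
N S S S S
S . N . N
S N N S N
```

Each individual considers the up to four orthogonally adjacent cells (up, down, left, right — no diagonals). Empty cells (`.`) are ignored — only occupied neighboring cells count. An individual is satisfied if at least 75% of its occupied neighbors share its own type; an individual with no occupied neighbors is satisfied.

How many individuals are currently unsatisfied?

(0,0)S 0/2 not
(0,1)N 1/3 not
(0,2)S 1/2 not
(0,4)N 1/1 satisfied
(1,0)N 2/3 not
(1,1)N 2/4 not
(1,2)S 3/4 satisfied
(1,3)S 2/3 not
(1,4)N 1/3 not
(2,0)N 1/3 not
(2,1)S 1/3 not
(2,2)S 3/4 satisfied
(2,3)S 3/3 satisfied
(2,4)S 1/3 not
(3,0)S 1/2 not
(3,2)N 1/2 not
(3,4)N 1/2 not
(4,0)S 1/2 not
(4,1)N 1/2 not
(4,2)N 2/3 not
(4,3)S 0/2 not
(4,4)N 1/2 not
Unsatisfied: (0,0), (0,1), (0,2), (1,0), (1,1), (1,3), (1,4), (2,0), (2,1), (2,4), (3,0), (3,2), (3,4), (4,0), (4,1), (4,2), (4,3), (4,4) — 18 in total.

18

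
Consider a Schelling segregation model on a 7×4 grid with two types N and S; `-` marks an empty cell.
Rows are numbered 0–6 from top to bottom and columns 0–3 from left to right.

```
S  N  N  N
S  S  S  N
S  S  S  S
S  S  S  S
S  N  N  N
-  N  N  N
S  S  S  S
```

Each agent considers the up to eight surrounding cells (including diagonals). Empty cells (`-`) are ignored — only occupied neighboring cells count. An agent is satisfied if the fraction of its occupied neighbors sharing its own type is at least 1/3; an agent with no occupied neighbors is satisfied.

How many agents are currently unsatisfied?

(0,0)S 2/3 ✓
(0,1)N 1/5 ✗
(0,2)N 3/5 ✓
(0,3)N 2/3 ✓
(1,0)S 4/5 ✓
(1,1)S 6/8 ✓
(1,2)S 4/8 ✓
(1,3)N 2/5 ✓
(2,0)S 5/5 ✓
(2,1)S 8/8 ✓
(2,2)S 7/8 ✓
(2,3)S 4/5 ✓
(3,0)S 4/5 ✓
(3,1)S 6/8 ✓
(3,2)S 5/8 ✓
(3,3)S 3/5 ✓
(4,0)S 2/4 ✓
(4,1)N 3/7 ✓
(4,2)N 5/8 ✓
(4,3)N 3/5 ✓
(5,1)N 3/7 ✓
(5,2)N 5/8 ✓
(5,3)N 3/5 ✓
(6,0)S 1/2 ✓
(6,1)S 2/4 ✓
(6,2)S 2/5 ✓
(6,3)S 1/3 ✓
Unsatisfied: (0,1) — 1 in total.

1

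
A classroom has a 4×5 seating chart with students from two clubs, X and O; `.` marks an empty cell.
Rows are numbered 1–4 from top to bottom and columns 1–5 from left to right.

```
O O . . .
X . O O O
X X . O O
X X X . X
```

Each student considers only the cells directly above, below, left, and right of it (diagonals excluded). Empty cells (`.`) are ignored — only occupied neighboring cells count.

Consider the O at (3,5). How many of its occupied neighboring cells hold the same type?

2

Occupied neighbors of (3,5): (2,5)=O, (4,5)=X, (3,4)=O.
Same type (O): 2 of 3.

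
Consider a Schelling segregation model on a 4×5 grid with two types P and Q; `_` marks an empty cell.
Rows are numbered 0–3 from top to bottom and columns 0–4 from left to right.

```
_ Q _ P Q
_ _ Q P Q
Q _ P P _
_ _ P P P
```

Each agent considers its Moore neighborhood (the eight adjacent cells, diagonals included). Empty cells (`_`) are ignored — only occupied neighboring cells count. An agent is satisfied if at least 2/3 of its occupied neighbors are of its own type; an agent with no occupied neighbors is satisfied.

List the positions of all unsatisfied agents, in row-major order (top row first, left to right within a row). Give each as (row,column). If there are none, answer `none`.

Row 0: (0,1)Q 1/1 ✓ · (0,3)P 1/4 ✗ · (0,4)Q 1/3 ✗
Row 1: (1,2)Q 1/5 ✗ · (1,3)P 3/6 ✗ · (1,4)Q 1/4 ✗
Row 2: (2,0)Q 0/0 ✓ · (2,2)P 4/5 ✓ · (2,3)P 5/7 ✓
Row 3: (3,2)P 3/3 ✓ · (3,3)P 4/4 ✓ · (3,4)P 2/2 ✓

(0,3), (0,4), (1,2), (1,3), (1,4)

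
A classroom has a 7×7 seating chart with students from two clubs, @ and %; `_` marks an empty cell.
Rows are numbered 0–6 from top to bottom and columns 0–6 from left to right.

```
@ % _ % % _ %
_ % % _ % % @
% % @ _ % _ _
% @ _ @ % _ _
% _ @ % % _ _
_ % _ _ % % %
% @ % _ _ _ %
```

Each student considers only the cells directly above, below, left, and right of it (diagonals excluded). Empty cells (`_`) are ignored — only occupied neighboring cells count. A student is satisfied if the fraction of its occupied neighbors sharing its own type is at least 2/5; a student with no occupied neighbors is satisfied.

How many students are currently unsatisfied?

12

Row 0: (0,0)@ 0/1 ✗ · (0,1)% 1/2 ✓ · (0,3)% 1/1 ✓ · (0,4)% 2/2 ✓ · (0,6)% 0/1 ✗
Row 1: (1,1)% 3/3 ✓ · (1,2)% 1/2 ✓ · (1,4)% 3/3 ✓ · (1,5)% 1/2 ✓ · (1,6)@ 0/2 ✗
Row 2: (2,0)% 2/2 ✓ · (2,1)% 2/4 ✓ · (2,2)@ 0/2 ✗ · (2,4)% 2/2 ✓
Row 3: (3,0)% 2/3 ✓ · (3,1)@ 0/2 ✗ · (3,3)@ 0/2 ✗ · (3,4)% 2/3 ✓
Row 4: (4,0)% 1/1 ✓ · (4,2)@ 0/1 ✗ · (4,3)% 1/3 ✗ · (4,4)% 3/3 ✓
Row 5: (5,1)% 0/1 ✗ · (5,4)% 2/2 ✓ · (5,5)% 2/2 ✓ · (5,6)% 2/2 ✓
Row 6: (6,0)% 0/1 ✗ · (6,1)@ 0/3 ✗ · (6,2)% 0/1 ✗ · (6,6)% 1/1 ✓
Unsatisfied: (0,0), (0,6), (1,6), (2,2), (3,1), (3,3), (4,2), (4,3), (5,1), (6,0), (6,1), (6,2) — 12 in total.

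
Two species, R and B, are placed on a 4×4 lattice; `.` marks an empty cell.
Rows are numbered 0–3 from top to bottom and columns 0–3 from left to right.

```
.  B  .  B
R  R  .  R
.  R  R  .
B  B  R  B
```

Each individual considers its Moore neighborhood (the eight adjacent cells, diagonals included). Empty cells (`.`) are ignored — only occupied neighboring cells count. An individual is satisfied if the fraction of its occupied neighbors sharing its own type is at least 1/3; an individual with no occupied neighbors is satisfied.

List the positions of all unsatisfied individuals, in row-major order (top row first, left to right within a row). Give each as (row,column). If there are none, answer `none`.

(0,1), (0,3), (3,1), (3,3)

Row 0: (0,1)B 0/2 ✗ · (0,3)B 0/1 ✗
Row 1: (1,0)R 2/3 ✓ · (1,1)R 3/4 ✓ · (1,3)R 1/2 ✓
Row 2: (2,1)R 4/6 ✓ · (2,2)R 4/6 ✓
Row 3: (3,0)B 1/2 ✓ · (3,1)B 1/4 ✗ · (3,2)R 2/4 ✓ · (3,3)B 0/2 ✗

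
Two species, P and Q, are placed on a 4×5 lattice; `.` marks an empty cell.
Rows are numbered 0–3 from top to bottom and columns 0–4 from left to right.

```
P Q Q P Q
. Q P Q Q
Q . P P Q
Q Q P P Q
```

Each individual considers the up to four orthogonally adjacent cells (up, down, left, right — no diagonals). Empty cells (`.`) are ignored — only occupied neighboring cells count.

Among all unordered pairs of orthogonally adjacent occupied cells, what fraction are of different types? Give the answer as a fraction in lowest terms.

Scan each occupied cell's neighbors to the right and below so each pair is counted once.
From row 0: 5 unlike of 8 pairs (running 5/8).
From row 1: 3 unlike of 6 pairs (running 8/14).
From row 2: 1 unlike of 6 pairs (running 9/20).
From row 3: 2 unlike of 4 pairs (running 11/24).
Total adjacent occupied pairs: 24; unlike-type pairs: 11.
11/24 is already in lowest terms.

11/24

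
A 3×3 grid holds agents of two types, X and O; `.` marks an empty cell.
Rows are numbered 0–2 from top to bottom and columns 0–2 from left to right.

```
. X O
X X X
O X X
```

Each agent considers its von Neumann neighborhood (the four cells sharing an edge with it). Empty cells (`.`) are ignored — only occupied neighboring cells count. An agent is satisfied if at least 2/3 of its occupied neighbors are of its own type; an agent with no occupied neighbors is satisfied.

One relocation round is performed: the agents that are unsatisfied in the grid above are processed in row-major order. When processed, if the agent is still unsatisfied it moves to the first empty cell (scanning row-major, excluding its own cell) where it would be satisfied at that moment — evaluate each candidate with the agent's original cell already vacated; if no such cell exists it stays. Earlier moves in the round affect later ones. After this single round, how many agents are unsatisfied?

Initially unsatisfied (in order): (0,1), (0,2), (1,0), (2,0).
  (0,1) → (0,0).
  (0,2): no empty cell satisfies it; stays.
  (1,0): now satisfied by earlier moves; stays.
  (2,0): no empty cell satisfies it; stays.
Resulting grid:
X . O
X X X
O X X
Unsatisfied now: (0,2), (2,0).

2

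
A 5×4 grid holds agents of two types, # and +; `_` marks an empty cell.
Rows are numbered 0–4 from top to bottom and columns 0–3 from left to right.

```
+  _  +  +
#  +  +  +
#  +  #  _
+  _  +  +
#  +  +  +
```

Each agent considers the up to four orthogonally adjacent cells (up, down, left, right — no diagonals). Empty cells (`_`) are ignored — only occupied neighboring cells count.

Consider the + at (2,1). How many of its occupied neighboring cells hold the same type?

Occupied neighbors of (2,1): (1,1)=+, (2,0)=#, (2,2)=#.
Same type (+): 1 of 3.

1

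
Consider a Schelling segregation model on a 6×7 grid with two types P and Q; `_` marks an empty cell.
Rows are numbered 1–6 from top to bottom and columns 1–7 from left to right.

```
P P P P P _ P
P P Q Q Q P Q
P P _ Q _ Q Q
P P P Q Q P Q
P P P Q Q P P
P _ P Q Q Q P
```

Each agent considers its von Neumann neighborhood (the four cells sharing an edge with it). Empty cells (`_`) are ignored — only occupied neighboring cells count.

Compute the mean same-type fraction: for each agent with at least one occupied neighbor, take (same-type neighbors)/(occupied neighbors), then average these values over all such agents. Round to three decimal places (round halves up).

(1,1)P 2/2
(1,2)P 3/3
(1,3)P 2/3
(1,4)P 2/3
(1,5)P 1/2
(1,7)P 0/1
(2,1)P 3/3
(2,2)P 3/4
(2,3)Q 1/3
(2,4)Q 3/4
(2,5)Q 1/3
(2,6)P 0/3
(2,7)Q 1/3
(3,1)P 3/3
(3,2)P 3/3
(3,4)Q 2/2
(3,6)Q 1/3
(3,7)Q 3/3
(4,1)P 3/3
(4,2)P 4/4
(4,3)P 2/3
(4,4)Q 3/4
(4,5)Q 2/3
(4,6)P 1/4
(4,7)Q 1/3
(5,1)P 3/3
(5,2)P 3/3
(5,3)P 3/4
(5,4)Q 3/4
(5,5)Q 3/4
(5,6)P 2/4
(5,7)P 2/3
(6,1)P 1/1
(6,3)P 1/2
(6,4)Q 2/3
(6,5)Q 3/3
(6,6)Q 1/3
(6,7)P 1/2
Sum over 38 agents: 2/2 + 3/3 + 2/3 + 2/3 + 1/2 + 0/1 + 3/3 + 3/4 + 1/3 + 3/4 + 1/3 + 0/3 + 1/3 + 3/3 + 3/3 + 2/2 + 1/3 + 3/3 + 3/3 + 4/4 + 2/3 + 3/4 + 2/3 + 1/4 + 1/3 + 3/3 + 3/3 + 3/4 + 3/4 + 3/4 + 2/4 + 2/3 + 1/1 + 1/2 + 2/3 + 3/3 + 1/3 + 1/2 = 103/4; mean = 103/4 ÷ 38 = 103/152 = 0.677631… → 0.678.

0.678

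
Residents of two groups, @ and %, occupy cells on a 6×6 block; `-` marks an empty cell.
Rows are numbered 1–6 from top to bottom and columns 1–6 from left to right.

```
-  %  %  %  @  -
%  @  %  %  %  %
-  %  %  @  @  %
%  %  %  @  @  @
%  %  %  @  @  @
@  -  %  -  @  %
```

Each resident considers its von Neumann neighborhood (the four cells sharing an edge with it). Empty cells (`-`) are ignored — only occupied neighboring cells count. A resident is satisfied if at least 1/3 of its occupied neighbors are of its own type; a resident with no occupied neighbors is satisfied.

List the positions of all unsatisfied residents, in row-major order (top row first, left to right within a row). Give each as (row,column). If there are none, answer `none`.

(1,5), (2,1), (2,2), (6,1), (6,6)

Row 1: (1,2)% 1/2 ok · (1,3)% 3/3 ok · (1,4)% 2/3 ok · (1,5)@ 0/2 unhappy
Row 2: (2,1)% 0/1 unhappy · (2,2)@ 0/4 unhappy · (2,3)% 3/4 ok · (2,4)% 3/4 ok · (2,5)% 2/4 ok · (2,6)% 2/2 ok
Row 3: (3,2)% 2/3 ok · (3,3)% 3/4 ok · (3,4)@ 2/4 ok · (3,5)@ 2/4 ok · (3,6)% 1/3 ok
Row 4: (4,1)% 2/2 ok · (4,2)% 4/4 ok · (4,3)% 3/4 ok · (4,4)@ 3/4 ok · (4,5)@ 4/4 ok · (4,6)@ 2/3 ok
Row 5: (5,1)% 2/3 ok · (5,2)% 3/3 ok · (5,3)% 3/4 ok · (5,4)@ 2/3 ok · (5,5)@ 4/4 ok · (5,6)@ 2/3 ok
Row 6: (6,1)@ 0/1 unhappy · (6,3)% 1/1 ok · (6,5)@ 1/2 ok · (6,6)% 0/2 unhappy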